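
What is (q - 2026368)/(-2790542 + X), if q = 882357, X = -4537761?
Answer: 1144011/7328303 ≈ 0.15611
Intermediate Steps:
(q - 2026368)/(-2790542 + X) = (882357 - 2026368)/(-2790542 - 4537761) = -1144011/(-7328303) = -1144011*(-1/7328303) = 1144011/7328303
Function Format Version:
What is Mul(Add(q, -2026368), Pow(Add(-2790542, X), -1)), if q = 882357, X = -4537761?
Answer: Rational(1144011, 7328303) ≈ 0.15611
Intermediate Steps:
Mul(Add(q, -2026368), Pow(Add(-2790542, X), -1)) = Mul(Add(882357, -2026368), Pow(Add(-2790542, -4537761), -1)) = Mul(-1144011, Pow(-7328303, -1)) = Mul(-1144011, Rational(-1, 7328303)) = Rational(1144011, 7328303)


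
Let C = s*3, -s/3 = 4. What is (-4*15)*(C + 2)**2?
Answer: -69360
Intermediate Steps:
s = -12 (s = -3*4 = -12)
C = -36 (C = -12*3 = -36)
(-4*15)*(C + 2)**2 = (-4*15)*(-36 + 2)**2 = -60*(-34)**2 = -60*1156 = -69360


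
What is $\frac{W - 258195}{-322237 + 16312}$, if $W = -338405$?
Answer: $\frac{23864}{12237} \approx 1.9502$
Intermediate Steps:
$\frac{W - 258195}{-322237 + 16312} = \frac{-338405 - 258195}{-322237 + 16312} = - \frac{596600}{-305925} = \left(-596600\right) \left(- \frac{1}{305925}\right) = \frac{23864}{12237}$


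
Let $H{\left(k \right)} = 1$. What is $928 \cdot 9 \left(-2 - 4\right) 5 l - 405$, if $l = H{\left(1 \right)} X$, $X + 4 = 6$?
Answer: $-501525$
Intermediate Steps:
$X = 2$ ($X = -4 + 6 = 2$)
$l = 2$ ($l = 1 \cdot 2 = 2$)
$928 \cdot 9 \left(-2 - 4\right) 5 l - 405 = 928 \cdot 9 \left(-2 - 4\right) 5 \cdot 2 - 405 = 928 \cdot 9 \left(\left(-6\right) 5\right) 2 - 405 = 928 \cdot 9 \left(-30\right) 2 - 405 = 928 \left(\left(-270\right) 2\right) - 405 = 928 \left(-540\right) - 405 = -501120 - 405 = -501525$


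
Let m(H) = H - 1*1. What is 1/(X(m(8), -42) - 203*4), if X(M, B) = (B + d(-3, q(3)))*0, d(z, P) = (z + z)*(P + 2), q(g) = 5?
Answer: -1/812 ≈ -0.0012315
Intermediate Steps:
d(z, P) = 2*z*(2 + P) (d(z, P) = (2*z)*(2 + P) = 2*z*(2 + P))
m(H) = -1 + H (m(H) = H - 1 = -1 + H)
X(M, B) = 0 (X(M, B) = (B + 2*(-3)*(2 + 5))*0 = (B + 2*(-3)*7)*0 = (B - 42)*0 = (-42 + B)*0 = 0)
1/(X(m(8), -42) - 203*4) = 1/(0 - 203*4) = 1/(0 - 1*812) = 1/(0 - 812) = 1/(-812) = -1/812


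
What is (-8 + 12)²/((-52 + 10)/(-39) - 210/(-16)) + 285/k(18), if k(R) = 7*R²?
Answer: 199757/159516 ≈ 1.2523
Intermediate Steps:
(-8 + 12)²/((-52 + 10)/(-39) - 210/(-16)) + 285/k(18) = (-8 + 12)²/((-52 + 10)/(-39) - 210/(-16)) + 285/((7*18²)) = 4²/(-42*(-1/39) - 210*(-1/16)) + 285/((7*324)) = 16/(14/13 + 105/8) + 285/2268 = 16/(1477/104) + 285*(1/2268) = 16*(104/1477) + 95/756 = 1664/1477 + 95/756 = 199757/159516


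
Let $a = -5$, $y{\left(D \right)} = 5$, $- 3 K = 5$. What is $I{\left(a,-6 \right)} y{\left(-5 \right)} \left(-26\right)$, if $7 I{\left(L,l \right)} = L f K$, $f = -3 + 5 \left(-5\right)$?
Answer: $\frac{13000}{3} \approx 4333.3$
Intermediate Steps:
$K = - \frac{5}{3}$ ($K = \left(- \frac{1}{3}\right) 5 = - \frac{5}{3} \approx -1.6667$)
$f = -28$ ($f = -3 - 25 = -28$)
$I{\left(L,l \right)} = \frac{20 L}{3}$ ($I{\left(L,l \right)} = \frac{L \left(-28\right) \left(- \frac{5}{3}\right)}{7} = \frac{- 28 L \left(- \frac{5}{3}\right)}{7} = \frac{\frac{140}{3} L}{7} = \frac{20 L}{3}$)
$I{\left(a,-6 \right)} y{\left(-5 \right)} \left(-26\right) = \frac{20}{3} \left(-5\right) 5 \left(-26\right) = \left(- \frac{100}{3}\right) 5 \left(-26\right) = \left(- \frac{500}{3}\right) \left(-26\right) = \frac{13000}{3}$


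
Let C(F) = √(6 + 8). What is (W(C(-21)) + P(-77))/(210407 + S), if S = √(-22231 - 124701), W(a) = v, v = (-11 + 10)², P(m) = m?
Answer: -15990932/44271252581 + 152*I*√36733/44271252581 ≈ -0.0003612 + 6.5804e-7*I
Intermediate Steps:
v = 1 (v = (-1)² = 1)
C(F) = √14
W(a) = 1
S = 2*I*√36733 (S = √(-146932) = 2*I*√36733 ≈ 383.32*I)
(W(C(-21)) + P(-77))/(210407 + S) = (1 - 77)/(210407 + 2*I*√36733) = -76/(210407 + 2*I*√36733)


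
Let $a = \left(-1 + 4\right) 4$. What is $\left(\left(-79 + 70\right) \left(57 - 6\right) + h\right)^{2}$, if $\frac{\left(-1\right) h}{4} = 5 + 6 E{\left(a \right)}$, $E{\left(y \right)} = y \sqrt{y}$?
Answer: $1224769 + 551808 \sqrt{3} \approx 2.1805 \cdot 10^{6}$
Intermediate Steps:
$a = 12$ ($a = 3 \cdot 4 = 12$)
$E{\left(y \right)} = y^{\frac{3}{2}}$
$h = -20 - 576 \sqrt{3}$ ($h = - 4 \left(5 + 6 \cdot 12^{\frac{3}{2}}\right) = - 4 \left(5 + 6 \cdot 24 \sqrt{3}\right) = - 4 \left(5 + 144 \sqrt{3}\right) = -20 - 576 \sqrt{3} \approx -1017.7$)
$\left(\left(-79 + 70\right) \left(57 - 6\right) + h\right)^{2} = \left(\left(-79 + 70\right) \left(57 - 6\right) - \left(20 + 576 \sqrt{3}\right)\right)^{2} = \left(\left(-9\right) 51 - \left(20 + 576 \sqrt{3}\right)\right)^{2} = \left(-459 - \left(20 + 576 \sqrt{3}\right)\right)^{2} = \left(-479 - 576 \sqrt{3}\right)^{2}$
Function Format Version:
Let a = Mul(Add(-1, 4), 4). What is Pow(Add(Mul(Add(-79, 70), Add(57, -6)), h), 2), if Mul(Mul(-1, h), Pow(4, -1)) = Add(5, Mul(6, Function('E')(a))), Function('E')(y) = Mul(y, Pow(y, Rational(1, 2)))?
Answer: Add(1224769, Mul(551808, Pow(3, Rational(1, 2)))) ≈ 2.1805e+6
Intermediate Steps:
a = 12 (a = Mul(3, 4) = 12)
Function('E')(y) = Pow(y, Rational(3, 2))
h = Add(-20, Mul(-576, Pow(3, Rational(1, 2)))) (h = Mul(-4, Add(5, Mul(6, Pow(12, Rational(3, 2))))) = Mul(-4, Add(5, Mul(6, Mul(24, Pow(3, Rational(1, 2)))))) = Mul(-4, Add(5, Mul(144, Pow(3, Rational(1, 2))))) = Add(-20, Mul(-576, Pow(3, Rational(1, 2)))) ≈ -1017.7)
Pow(Add(Mul(Add(-79, 70), Add(57, -6)), h), 2) = Pow(Add(Mul(Add(-79, 70), Add(57, -6)), Add(-20, Mul(-576, Pow(3, Rational(1, 2))))), 2) = Pow(Add(Mul(-9, 51), Add(-20, Mul(-576, Pow(3, Rational(1, 2))))), 2) = Pow(Add(-459, Add(-20, Mul(-576, Pow(3, Rational(1, 2))))), 2) = Pow(Add(-479, Mul(-576, Pow(3, Rational(1, 2)))), 2)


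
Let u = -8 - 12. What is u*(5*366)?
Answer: -36600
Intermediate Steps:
u = -20
u*(5*366) = -100*366 = -20*1830 = -36600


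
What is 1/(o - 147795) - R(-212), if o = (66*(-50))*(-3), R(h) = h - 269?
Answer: 66327494/137895 ≈ 481.00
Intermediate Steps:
R(h) = -269 + h
o = 9900 (o = -3300*(-3) = 9900)
1/(o - 147795) - R(-212) = 1/(9900 - 147795) - (-269 - 212) = 1/(-137895) - 1*(-481) = -1/137895 + 481 = 66327494/137895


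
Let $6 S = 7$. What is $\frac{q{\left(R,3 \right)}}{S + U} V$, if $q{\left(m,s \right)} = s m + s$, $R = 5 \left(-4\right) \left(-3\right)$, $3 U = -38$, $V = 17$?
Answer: $- \frac{6222}{23} \approx -270.52$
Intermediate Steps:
$U = - \frac{38}{3}$ ($U = \frac{1}{3} \left(-38\right) = - \frac{38}{3} \approx -12.667$)
$R = 60$ ($R = \left(-20\right) \left(-3\right) = 60$)
$S = \frac{7}{6}$ ($S = \frac{1}{6} \cdot 7 = \frac{7}{6} \approx 1.1667$)
$q{\left(m,s \right)} = s + m s$ ($q{\left(m,s \right)} = m s + s = s + m s$)
$\frac{q{\left(R,3 \right)}}{S + U} V = \frac{3 \left(1 + 60\right)}{\frac{7}{6} - \frac{38}{3}} \cdot 17 = \frac{3 \cdot 61}{- \frac{23}{2}} \cdot 17 = \left(- \frac{2}{23}\right) 183 \cdot 17 = \left(- \frac{366}{23}\right) 17 = - \frac{6222}{23}$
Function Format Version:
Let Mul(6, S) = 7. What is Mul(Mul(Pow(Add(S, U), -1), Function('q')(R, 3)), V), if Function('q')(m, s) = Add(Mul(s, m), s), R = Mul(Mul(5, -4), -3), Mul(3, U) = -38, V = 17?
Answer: Rational(-6222, 23) ≈ -270.52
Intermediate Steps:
U = Rational(-38, 3) (U = Mul(Rational(1, 3), -38) = Rational(-38, 3) ≈ -12.667)
R = 60 (R = Mul(-20, -3) = 60)
S = Rational(7, 6) (S = Mul(Rational(1, 6), 7) = Rational(7, 6) ≈ 1.1667)
Function('q')(m, s) = Add(s, Mul(m, s)) (Function('q')(m, s) = Add(Mul(m, s), s) = Add(s, Mul(m, s)))
Mul(Mul(Pow(Add(S, U), -1), Function('q')(R, 3)), V) = Mul(Mul(Pow(Add(Rational(7, 6), Rational(-38, 3)), -1), Mul(3, Add(1, 60))), 17) = Mul(Mul(Pow(Rational(-23, 2), -1), Mul(3, 61)), 17) = Mul(Mul(Rational(-2, 23), 183), 17) = Mul(Rational(-366, 23), 17) = Rational(-6222, 23)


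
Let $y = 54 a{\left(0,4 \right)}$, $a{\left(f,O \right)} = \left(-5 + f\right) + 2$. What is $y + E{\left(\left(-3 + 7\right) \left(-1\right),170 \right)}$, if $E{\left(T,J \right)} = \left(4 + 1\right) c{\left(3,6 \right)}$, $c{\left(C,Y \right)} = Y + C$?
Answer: $-117$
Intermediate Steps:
$a{\left(f,O \right)} = -3 + f$
$c{\left(C,Y \right)} = C + Y$
$E{\left(T,J \right)} = 45$ ($E{\left(T,J \right)} = \left(4 + 1\right) \left(3 + 6\right) = 5 \cdot 9 = 45$)
$y = -162$ ($y = 54 \left(-3 + 0\right) = 54 \left(-3\right) = -162$)
$y + E{\left(\left(-3 + 7\right) \left(-1\right),170 \right)} = -162 + 45 = -117$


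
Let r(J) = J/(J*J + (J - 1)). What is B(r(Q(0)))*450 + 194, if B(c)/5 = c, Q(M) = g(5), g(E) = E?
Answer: 16876/29 ≈ 581.93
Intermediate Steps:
Q(M) = 5
r(J) = J/(-1 + J + J**2) (r(J) = J/(J**2 + (-1 + J)) = J/(-1 + J + J**2))
B(c) = 5*c
B(r(Q(0)))*450 + 194 = (5*(5/(-1 + 5 + 5**2)))*450 + 194 = (5*(5/(-1 + 5 + 25)))*450 + 194 = (5*(5/29))*450 + 194 = (25/29)*450 + 194 = 11250/29 + 194 = 16876/29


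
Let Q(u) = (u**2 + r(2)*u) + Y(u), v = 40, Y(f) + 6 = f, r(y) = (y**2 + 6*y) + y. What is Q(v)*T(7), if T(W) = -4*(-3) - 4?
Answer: 18832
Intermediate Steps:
r(y) = y**2 + 7*y
Y(f) = -6 + f
T(W) = 8 (T(W) = 12 - 4 = 8)
Q(u) = -6 + u**2 + 19*u (Q(u) = (u**2 + (2*(7 + 2))*u) + (-6 + u) = (u**2 + (2*9)*u) + (-6 + u) = (u**2 + 18*u) + (-6 + u) = -6 + u**2 + 19*u)
Q(v)*T(7) = (-6 + 40**2 + 19*40)*8 = (-6 + 1600 + 760)*8 = 2354*8 = 18832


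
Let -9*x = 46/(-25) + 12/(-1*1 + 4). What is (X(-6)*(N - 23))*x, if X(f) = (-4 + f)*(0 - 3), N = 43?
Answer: -144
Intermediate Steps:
X(f) = 12 - 3*f (X(f) = (-4 + f)*(-3) = 12 - 3*f)
x = -6/25 (x = -(46/(-25) + 12/(-1*1 + 4))/9 = -(46*(-1/25) + 12/(-1 + 4))/9 = -(-46/25 + 12/3)/9 = -(-46/25 + 12*(⅓))/9 = -(-46/25 + 4)/9 = -⅑*54/25 = -6/25 ≈ -0.24000)
(X(-6)*(N - 23))*x = ((12 - 3*(-6))*(43 - 23))*(-6/25) = ((12 + 18)*20)*(-6/25) = (30*20)*(-6/25) = 600*(-6/25) = -144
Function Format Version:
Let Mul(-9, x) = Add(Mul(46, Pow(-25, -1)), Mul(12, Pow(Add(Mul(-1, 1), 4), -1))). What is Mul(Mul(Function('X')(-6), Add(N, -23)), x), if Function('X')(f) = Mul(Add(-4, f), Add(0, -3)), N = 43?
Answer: -144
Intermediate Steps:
Function('X')(f) = Add(12, Mul(-3, f)) (Function('X')(f) = Mul(Add(-4, f), -3) = Add(12, Mul(-3, f)))
x = Rational(-6, 25) (x = Mul(Rational(-1, 9), Add(Mul(46, Pow(-25, -1)), Mul(12, Pow(Add(Mul(-1, 1), 4), -1)))) = Mul(Rational(-1, 9), Add(Mul(46, Rational(-1, 25)), Mul(12, Pow(Add(-1, 4), -1)))) = Mul(Rational(-1, 9), Add(Rational(-46, 25), Mul(12, Pow(3, -1)))) = Mul(Rational(-1, 9), Add(Rational(-46, 25), Mul(12, Rational(1, 3)))) = Mul(Rational(-1, 9), Add(Rational(-46, 25), 4)) = Mul(Rational(-1, 9), Rational(54, 25)) = Rational(-6, 25) ≈ -0.24000)
Mul(Mul(Function('X')(-6), Add(N, -23)), x) = Mul(Mul(Add(12, Mul(-3, -6)), Add(43, -23)), Rational(-6, 25)) = Mul(Mul(Add(12, 18), 20), Rational(-6, 25)) = Mul(Mul(30, 20), Rational(-6, 25)) = Mul(600, Rational(-6, 25)) = -144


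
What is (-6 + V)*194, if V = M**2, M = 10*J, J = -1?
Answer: 18236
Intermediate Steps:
M = -10 (M = 10*(-1) = -10)
V = 100 (V = (-10)**2 = 100)
(-6 + V)*194 = (-6 + 100)*194 = 94*194 = 18236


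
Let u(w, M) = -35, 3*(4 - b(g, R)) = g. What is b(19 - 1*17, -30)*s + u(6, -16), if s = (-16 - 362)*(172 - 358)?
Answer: 234325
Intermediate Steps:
b(g, R) = 4 - g/3
s = 70308 (s = -378*(-186) = 70308)
b(19 - 1*17, -30)*s + u(6, -16) = (4 - (19 - 1*17)/3)*70308 - 35 = (4 - (19 - 17)/3)*70308 - 35 = (4 - ⅓*2)*70308 - 35 = (4 - ⅔)*70308 - 35 = (10/3)*70308 - 35 = 234360 - 35 = 234325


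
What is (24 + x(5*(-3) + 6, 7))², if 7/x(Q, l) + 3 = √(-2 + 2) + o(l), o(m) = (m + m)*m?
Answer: 5230369/9025 ≈ 579.54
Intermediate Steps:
o(m) = 2*m² (o(m) = (2*m)*m = 2*m²)
x(Q, l) = 7/(-3 + 2*l²) (x(Q, l) = 7/(-3 + (√(-2 + 2) + 2*l²)) = 7/(-3 + (√0 + 2*l²)) = 7/(-3 + (0 + 2*l²)) = 7/(-3 + 2*l²))
(24 + x(5*(-3) + 6, 7))² = (24 + 7/(-3 + 2*7²))² = (24 + 7/(-3 + 2*49))² = (24 + 7/(-3 + 98))² = (24 + 7/95)² = (2287/95)² = 5230369/9025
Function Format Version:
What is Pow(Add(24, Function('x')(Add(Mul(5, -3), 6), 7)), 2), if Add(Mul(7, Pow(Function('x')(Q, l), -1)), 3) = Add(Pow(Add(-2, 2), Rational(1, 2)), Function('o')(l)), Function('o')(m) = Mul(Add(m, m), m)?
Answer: Rational(5230369, 9025) ≈ 579.54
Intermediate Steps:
Function('o')(m) = Mul(2, Pow(m, 2)) (Function('o')(m) = Mul(Mul(2, m), m) = Mul(2, Pow(m, 2)))
Function('x')(Q, l) = Mul(7, Pow(Add(-3, Mul(2, Pow(l, 2))), -1)) (Function('x')(Q, l) = Mul(7, Pow(Add(-3, Add(Pow(Add(-2, 2), Rational(1, 2)), Mul(2, Pow(l, 2)))), -1)) = Mul(7, Pow(Add(-3, Add(Pow(0, Rational(1, 2)), Mul(2, Pow(l, 2)))), -1)) = Mul(7, Pow(Add(-3, Add(0, Mul(2, Pow(l, 2)))), -1)) = Mul(7, Pow(Add(-3, Mul(2, Pow(l, 2))), -1)))
Pow(Add(24, Function('x')(Add(Mul(5, -3), 6), 7)), 2) = Pow(Add(24, Mul(7, Pow(Add(-3, Mul(2, Pow(7, 2))), -1))), 2) = Pow(Add(24, Mul(7, Pow(Add(-3, Mul(2, 49)), -1))), 2) = Pow(Add(24, Mul(7, Pow(Add(-3, 98), -1))), 2) = Pow(Add(24, Mul(7, Pow(95, -1))), 2) = Pow(Add(24, Mul(7, Rational(1, 95))), 2) = Pow(Add(24, Rational(7, 95)), 2) = Pow(Rational(2287, 95), 2) = Rational(5230369, 9025)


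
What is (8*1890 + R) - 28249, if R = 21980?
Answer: 8851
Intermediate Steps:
(8*1890 + R) - 28249 = (8*1890 + 21980) - 28249 = (15120 + 21980) - 28249 = 37100 - 28249 = 8851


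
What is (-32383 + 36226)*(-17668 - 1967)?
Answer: -75457305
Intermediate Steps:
(-32383 + 36226)*(-17668 - 1967) = 3843*(-19635) = -75457305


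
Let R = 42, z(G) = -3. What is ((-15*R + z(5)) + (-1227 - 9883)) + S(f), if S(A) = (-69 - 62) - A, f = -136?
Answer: -11738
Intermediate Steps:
S(A) = -131 - A
((-15*R + z(5)) + (-1227 - 9883)) + S(f) = ((-15*42 - 3) + (-1227 - 9883)) + (-131 - 1*(-136)) = ((-630 - 3) - 11110) + (-131 + 136) = (-633 - 11110) + 5 = -11743 + 5 = -11738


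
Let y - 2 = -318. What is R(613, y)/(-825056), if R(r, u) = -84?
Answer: 21/206264 ≈ 0.00010181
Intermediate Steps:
y = -316 (y = 2 - 318 = -316)
R(613, y)/(-825056) = -84/(-825056) = -84*(-1/825056) = 21/206264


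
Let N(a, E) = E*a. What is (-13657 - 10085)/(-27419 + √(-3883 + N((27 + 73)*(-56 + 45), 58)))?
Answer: 46498707/53704946 + 11871*I*√67683/375934622 ≈ 0.86582 + 0.0082151*I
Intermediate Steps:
(-13657 - 10085)/(-27419 + √(-3883 + N((27 + 73)*(-56 + 45), 58))) = (-13657 - 10085)/(-27419 + √(-3883 + 58*((27 + 73)*(-56 + 45)))) = -23742/(-27419 + √(-3883 + 58*(100*(-11)))) = -23742/(-27419 + √(-3883 + 58*(-1100))) = -23742/(-27419 + √(-3883 - 63800)) = -23742/(-27419 + √(-67683)) = -23742/(-27419 + I*√67683)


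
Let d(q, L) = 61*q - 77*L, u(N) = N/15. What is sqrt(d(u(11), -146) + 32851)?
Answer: sqrt(9930990)/15 ≈ 210.09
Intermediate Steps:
u(N) = N/15 (u(N) = N*(1/15) = N/15)
d(q, L) = -77*L + 61*q
sqrt(d(u(11), -146) + 32851) = sqrt((-77*(-146) + 61*((1/15)*11)) + 32851) = sqrt((11242 + 61*(11/15)) + 32851) = sqrt((11242 + 671/15) + 32851) = sqrt(169301/15 + 32851) = sqrt(662066/15) = sqrt(9930990)/15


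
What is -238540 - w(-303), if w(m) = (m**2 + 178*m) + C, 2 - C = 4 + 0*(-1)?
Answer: -276413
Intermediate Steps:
C = -2 (C = 2 - (4 + 0*(-1)) = 2 - (4 + 0) = 2 - 1*4 = 2 - 4 = -2)
w(m) = -2 + m**2 + 178*m (w(m) = (m**2 + 178*m) - 2 = -2 + m**2 + 178*m)
-238540 - w(-303) = -238540 - (-2 + (-303)**2 + 178*(-303)) = -238540 - (-2 + 91809 - 53934) = -238540 - 1*37873 = -238540 - 37873 = -276413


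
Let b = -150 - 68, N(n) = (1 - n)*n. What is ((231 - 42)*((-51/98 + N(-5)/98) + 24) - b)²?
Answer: 4143368161/196 ≈ 2.1140e+7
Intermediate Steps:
N(n) = n*(1 - n)
b = -218
((231 - 42)*((-51/98 + N(-5)/98) + 24) - b)² = ((231 - 42)*((-51/98 - 5*(1 - 1*(-5))/98) + 24) - 1*(-218))² = (189*((-51*1/98 - 5*(1 + 5)*(1/98)) + 24) + 218)² = (189*((-51/98 - 5*6*(1/98)) + 24) + 218)² = (189*((-51/98 - 30*1/98) + 24) + 218)² = (189*((-51/98 - 15/49) + 24) + 218)² = (189*(-81/98 + 24) + 218)² = (189*(2271/98) + 218)² = (61317/14 + 218)² = (64369/14)² = 4143368161/196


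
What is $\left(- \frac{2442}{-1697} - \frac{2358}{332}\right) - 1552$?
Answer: $- \frac{438796895}{281702} \approx -1557.7$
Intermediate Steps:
$\left(- \frac{2442}{-1697} - \frac{2358}{332}\right) - 1552 = \left(\left(-2442\right) \left(- \frac{1}{1697}\right) - \frac{1179}{166}\right) - 1552 = \left(\frac{2442}{1697} - \frac{1179}{166}\right) - 1552 = - \frac{1595391}{281702} - 1552 = - \frac{438796895}{281702}$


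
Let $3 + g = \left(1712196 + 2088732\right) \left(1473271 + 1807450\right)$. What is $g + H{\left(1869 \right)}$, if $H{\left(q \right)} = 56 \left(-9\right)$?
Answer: $12469784308581$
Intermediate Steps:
$g = 12469784309085$ ($g = -3 + \left(1712196 + 2088732\right) \left(1473271 + 1807450\right) = -3 + 3800928 \cdot 3280721 = -3 + 12469784309088 = 12469784309085$)
$H{\left(q \right)} = -504$
$g + H{\left(1869 \right)} = 12469784309085 - 504 = 12469784308581$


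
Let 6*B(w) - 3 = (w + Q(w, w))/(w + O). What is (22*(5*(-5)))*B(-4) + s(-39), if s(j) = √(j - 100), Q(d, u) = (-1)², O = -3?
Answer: -2200/7 + I*√139 ≈ -314.29 + 11.79*I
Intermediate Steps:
Q(d, u) = 1
s(j) = √(-100 + j)
B(w) = ½ + (1 + w)/(6*(-3 + w)) (B(w) = ½ + ((w + 1)/(w - 3))/6 = ½ + ((1 + w)/(-3 + w))/6 = ½ + (1 + w)/(6*(-3 + w)))
(22*(5*(-5)))*B(-4) + s(-39) = (22*(5*(-5)))*(2*(-2 - 4)/(3*(-3 - 4))) + √(-100 - 39) = (22*(-25))*((⅔)*(-6)/(-7)) + √(-139) = -1100*(-1)*(-6)/(3*7) + I*√139 = -550*4/7 + I*√139 = -2200/7 + I*√139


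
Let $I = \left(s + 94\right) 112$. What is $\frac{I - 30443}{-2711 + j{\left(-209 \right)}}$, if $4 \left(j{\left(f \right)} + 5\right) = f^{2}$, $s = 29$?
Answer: $- \frac{66668}{32817} \approx -2.0315$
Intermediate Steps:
$j{\left(f \right)} = -5 + \frac{f^{2}}{4}$
$I = 13776$ ($I = \left(29 + 94\right) 112 = 123 \cdot 112 = 13776$)
$\frac{I - 30443}{-2711 + j{\left(-209 \right)}} = \frac{13776 - 30443}{-2711 - \left(5 - \frac{\left(-209\right)^{2}}{4}\right)} = - \frac{16667}{-2711 + \left(-5 + \frac{1}{4} \cdot 43681\right)} = - \frac{16667}{-2711 + \left(-5 + \frac{43681}{4}\right)} = - \frac{16667}{-2711 + \frac{43661}{4}} = - \frac{16667}{\frac{32817}{4}} = \left(-16667\right) \frac{4}{32817} = - \frac{66668}{32817}$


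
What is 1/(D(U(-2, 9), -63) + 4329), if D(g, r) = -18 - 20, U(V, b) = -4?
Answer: 1/4291 ≈ 0.00023305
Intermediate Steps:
D(g, r) = -38
1/(D(U(-2, 9), -63) + 4329) = 1/(-38 + 4329) = 1/4291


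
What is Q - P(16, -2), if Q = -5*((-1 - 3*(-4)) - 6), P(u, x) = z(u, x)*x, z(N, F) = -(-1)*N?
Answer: 7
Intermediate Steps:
z(N, F) = N
P(u, x) = u*x
Q = -25 (Q = -5*((-1 + 12) - 6) = -5*(11 - 6) = -5*5 = -25)
Q - P(16, -2) = -25 - 16*(-2) = -25 - 1*(-32) = -25 + 32 = 7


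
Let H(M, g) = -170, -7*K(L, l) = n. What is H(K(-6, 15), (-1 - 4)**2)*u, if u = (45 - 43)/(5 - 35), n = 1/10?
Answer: 34/3 ≈ 11.333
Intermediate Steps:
n = 1/10 ≈ 0.10000
K(L, l) = -1/70 (K(L, l) = -1/7*1/10 = -1/70)
u = -1/15 (u = 2/(-30) = 2*(-1/30) = -1/15 ≈ -0.066667)
H(K(-6, 15), (-1 - 4)**2)*u = -170*(-1/15) = 34/3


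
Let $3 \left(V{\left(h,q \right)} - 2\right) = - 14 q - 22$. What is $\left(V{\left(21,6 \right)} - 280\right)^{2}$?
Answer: $\frac{883600}{9} \approx 98178.0$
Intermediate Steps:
$V{\left(h,q \right)} = - \frac{16}{3} - \frac{14 q}{3}$ ($V{\left(h,q \right)} = 2 + \frac{- 14 q - 22}{3} = 2 + \frac{-22 - 14 q}{3} = 2 - \left(\frac{22}{3} + \frac{14 q}{3}\right) = - \frac{16}{3} - \frac{14 q}{3}$)
$\left(V{\left(21,6 \right)} - 280\right)^{2} = \left(\left(- \frac{16}{3} - 28\right) - 280\right)^{2} = \left(- \frac{100}{3} - 280\right)^{2} = \left(- \frac{940}{3}\right)^{2} = \frac{883600}{9}$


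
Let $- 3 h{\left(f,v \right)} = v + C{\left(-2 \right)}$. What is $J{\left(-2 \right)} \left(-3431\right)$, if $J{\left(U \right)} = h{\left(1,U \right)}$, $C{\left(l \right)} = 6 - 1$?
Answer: $3431$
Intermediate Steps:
$C{\left(l \right)} = 5$
$h{\left(f,v \right)} = - \frac{5}{3} - \frac{v}{3}$ ($h{\left(f,v \right)} = - \frac{v + 5}{3} = - \frac{5 + v}{3} = - \frac{5}{3} - \frac{v}{3}$)
$J{\left(U \right)} = - \frac{5}{3} - \frac{U}{3}$
$J{\left(-2 \right)} \left(-3431\right) = \left(- \frac{5}{3} - - \frac{2}{3}\right) \left(-3431\right) = \left(- \frac{5}{3} + \frac{2}{3}\right) \left(-3431\right) = \left(-1\right) \left(-3431\right) = 3431$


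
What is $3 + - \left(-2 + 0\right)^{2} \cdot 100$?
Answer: $-397$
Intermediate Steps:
$3 + - \left(-2 + 0\right)^{2} \cdot 100 = 3 + - \left(-2\right)^{2} \cdot 100 = 3 + \left(-1\right) 4 \cdot 100 = 3 - 400 = -397$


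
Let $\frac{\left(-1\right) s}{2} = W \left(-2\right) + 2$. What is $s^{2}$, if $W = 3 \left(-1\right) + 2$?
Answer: $64$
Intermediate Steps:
$W = -1$ ($W = -3 + 2 = -1$)
$s = -8$ ($s = - 2 \left(\left(-1\right) \left(-2\right) + 2\right) = - 2 \left(2 + 2\right) = \left(-2\right) 4 = -8$)
$s^{2} = \left(-8\right)^{2} = 64$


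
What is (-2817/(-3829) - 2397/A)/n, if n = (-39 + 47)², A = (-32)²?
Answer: -6293505/250937344 ≈ -0.025080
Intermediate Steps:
A = 1024
n = 64 (n = 8² = 64)
(-2817/(-3829) - 2397/A)/n = (-2817/(-3829) - 2397/1024)/64 = (-2817*(-1/3829) - 2397*1/1024)*(1/64) = (2817/3829 - 2397/1024)*(1/64) = -6293505/3920896*1/64 = -6293505/250937344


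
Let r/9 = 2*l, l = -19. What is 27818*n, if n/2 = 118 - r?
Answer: 25592560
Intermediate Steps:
r = -342 (r = 9*(2*(-19)) = 9*(-38) = -342)
n = 920 (n = 2*(118 - 1*(-342)) = 2*(118 + 342) = 2*460 = 920)
27818*n = 27818*920 = 25592560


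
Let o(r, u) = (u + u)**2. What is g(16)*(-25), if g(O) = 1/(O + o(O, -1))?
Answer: -5/4 ≈ -1.2500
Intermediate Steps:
o(r, u) = 4*u**2 (o(r, u) = (2*u)**2 = 4*u**2)
g(O) = 1/(4 + O) (g(O) = 1/(O + 4*(-1)**2) = 1/(O + 4*1) = 1/(O + 4) = 1/(4 + O))
g(16)*(-25) = -25/(4 + 16) = -25/20 = (1/20)*(-25) = -5/4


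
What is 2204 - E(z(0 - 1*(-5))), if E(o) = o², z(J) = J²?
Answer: 1579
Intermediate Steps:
2204 - E(z(0 - 1*(-5))) = 2204 - ((0 - 1*(-5))²)² = 2204 - ((0 + 5)²)² = 2204 - (5²)² = 2204 - 1*25² = 2204 - 1*625 = 2204 - 625 = 1579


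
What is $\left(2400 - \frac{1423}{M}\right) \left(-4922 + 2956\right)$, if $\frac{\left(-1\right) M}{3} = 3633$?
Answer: $- \frac{51428639218}{10899} \approx -4.7187 \cdot 10^{6}$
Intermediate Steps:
$M = -10899$ ($M = \left(-3\right) 3633 = -10899$)
$\left(2400 - \frac{1423}{M}\right) \left(-4922 + 2956\right) = \left(2400 - \frac{1423}{-10899}\right) \left(-4922 + 2956\right) = \left(2400 - - \frac{1423}{10899}\right) \left(-1966\right) = \left(2400 + \frac{1423}{10899}\right) \left(-1966\right) = \frac{26159023}{10899} \left(-1966\right) = - \frac{51428639218}{10899}$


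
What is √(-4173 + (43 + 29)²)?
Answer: √1011 ≈ 31.796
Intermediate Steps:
√(-4173 + (43 + 29)²) = √(-4173 + 72²) = √(-4173 + 5184) = √1011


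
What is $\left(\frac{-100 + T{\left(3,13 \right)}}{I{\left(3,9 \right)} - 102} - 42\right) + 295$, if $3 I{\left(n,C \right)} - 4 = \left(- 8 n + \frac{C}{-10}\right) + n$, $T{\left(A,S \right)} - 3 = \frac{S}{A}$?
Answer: $\frac{822247}{3239} \approx 253.86$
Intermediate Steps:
$T{\left(A,S \right)} = 3 + \frac{S}{A}$
$I{\left(n,C \right)} = \frac{4}{3} - \frac{7 n}{3} - \frac{C}{30}$ ($I{\left(n,C \right)} = \frac{4}{3} + \frac{\left(- 8 n + \frac{C}{-10}\right) + n}{3} = \frac{4}{3} + \frac{\left(- 8 n - \frac{C}{10}\right) + n}{3} = \frac{4}{3} + \frac{- 7 n - \frac{C}{10}}{3} = \frac{4}{3} - \left(\frac{C}{30} + \frac{7 n}{3}\right) = \frac{4}{3} - \frac{7 n}{3} - \frac{C}{30}$)
$\left(\frac{-100 + T{\left(3,13 \right)}}{I{\left(3,9 \right)} - 102} - 42\right) + 295 = \left(\frac{-100 + \left(3 + \frac{13}{3}\right)}{\left(\frac{4}{3} - 7 - \frac{3}{10}\right) - 102} - 42\right) + 295 = \left(\frac{-100 + \left(3 + 13 \cdot \frac{1}{3}\right)}{\left(\frac{4}{3} - 7 - \frac{3}{10}\right) - 102} - 42\right) + 295 = \left(\frac{-100 + \left(3 + \frac{13}{3}\right)}{- \frac{179}{30} - 102} - 42\right) + 295 = \left(\frac{-100 + \frac{22}{3}}{- \frac{3239}{30}} - 42\right) + 295 = \left(\left(- \frac{278}{3}\right) \left(- \frac{30}{3239}\right) - 42\right) + 295 = \left(\frac{2780}{3239} - 42\right) + 295 = - \frac{133258}{3239} + 295 = \frac{822247}{3239}$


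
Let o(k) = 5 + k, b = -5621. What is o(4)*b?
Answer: -50589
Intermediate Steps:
o(4)*b = (5 + 4)*(-5621) = 9*(-5621) = -50589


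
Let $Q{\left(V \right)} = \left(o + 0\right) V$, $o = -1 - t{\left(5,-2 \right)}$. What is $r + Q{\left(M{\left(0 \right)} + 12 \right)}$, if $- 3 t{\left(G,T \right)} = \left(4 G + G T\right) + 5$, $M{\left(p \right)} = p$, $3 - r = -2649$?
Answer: $2700$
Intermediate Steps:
$r = 2652$ ($r = 3 - -2649 = 3 + 2649 = 2652$)
$t{\left(G,T \right)} = - \frac{5}{3} - \frac{4 G}{3} - \frac{G T}{3}$ ($t{\left(G,T \right)} = - \frac{\left(4 G + G T\right) + 5}{3} = - \frac{5 + 4 G + G T}{3} = - \frac{5}{3} - \frac{4 G}{3} - \frac{G T}{3}$)
$o = 4$ ($o = -1 - \left(- \frac{5}{3} - \frac{20}{3} - \frac{5}{3} \left(-2\right)\right) = -1 - \left(- \frac{5}{3} - \frac{20}{3} + \frac{10}{3}\right) = -1 - -5 = -1 + 5 = 4$)
$Q{\left(V \right)} = 4 V$ ($Q{\left(V \right)} = \left(4 + 0\right) V = 4 V$)
$r + Q{\left(M{\left(0 \right)} + 12 \right)} = 2652 + 4 \left(0 + 12\right) = 2652 + 4 \cdot 12 = 2652 + 48 = 2700$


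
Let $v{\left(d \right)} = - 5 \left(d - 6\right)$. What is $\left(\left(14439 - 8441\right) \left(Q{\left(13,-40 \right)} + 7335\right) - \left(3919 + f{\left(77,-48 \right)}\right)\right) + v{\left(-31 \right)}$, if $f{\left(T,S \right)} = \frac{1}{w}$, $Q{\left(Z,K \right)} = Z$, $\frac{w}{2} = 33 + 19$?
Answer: $\frac{4583235279}{104} \approx 4.407 \cdot 10^{7}$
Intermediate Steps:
$w = 104$ ($w = 2 \left(33 + 19\right) = 2 \cdot 52 = 104$)
$f{\left(T,S \right)} = \frac{1}{104}$
$v{\left(d \right)} = 30 - 5 d$ ($v{\left(d \right)} = - 5 \left(-6 + d\right) = 30 - 5 d$)
$\left(\left(14439 - 8441\right) \left(Q{\left(13,-40 \right)} + 7335\right) - \left(3919 + f{\left(77,-48 \right)}\right)\right) + v{\left(-31 \right)} = \left(\left(14439 - 8441\right) \left(13 + 7335\right) - \frac{407577}{104}\right) + \left(30 - -155\right) = \left(5998 \cdot 7348 - \frac{407577}{104}\right) + \left(30 + 155\right) = \left(44073304 - \frac{407577}{104}\right) + 185 = \frac{4583216039}{104} + 185 = \frac{4583235279}{104}$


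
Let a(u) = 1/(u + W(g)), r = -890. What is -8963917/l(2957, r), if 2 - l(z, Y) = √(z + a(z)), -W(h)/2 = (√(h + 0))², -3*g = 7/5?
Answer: 397720033373/65510836 + 8963917*√1455293749403/65510836 ≈ 1.7114e+5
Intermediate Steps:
g = -7/15 (g = -7/(3*5) = -⅓*7/5 = -7/15 ≈ -0.46667)
W(h) = -2*h
a(u) = 1/(14/15 + u) (a(u) = 1/(u - 2*(-7/15)) = 1/(u + 14/15) = 1/(14/15 + u))
l(z, Y) = 2 - √(z + 15/(14 + 15*z))
-8963917/l(2957, r) = -8963917/(2 - √((15 + 2957*(14 + 15*2957))/(14 + 15*2957))) = -8963917/(2 - √((15 + 2957*(14 + 44355))/(14 + 44355))) = -8963917/(2 - √((15 + 2957*44369)/44369)) = -8963917/(2 - √((15 + 131199133)/44369)) = -8963917/(2 - √((1/44369)*131199148)) = -8963917/(2 - √(131199148/44369)) = -8963917/(2 - 2*√1455293749403/44369)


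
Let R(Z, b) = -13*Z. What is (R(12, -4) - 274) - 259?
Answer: -689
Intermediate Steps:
(R(12, -4) - 274) - 259 = (-13*12 - 274) - 259 = (-156 - 274) - 259 = -430 - 259 = -689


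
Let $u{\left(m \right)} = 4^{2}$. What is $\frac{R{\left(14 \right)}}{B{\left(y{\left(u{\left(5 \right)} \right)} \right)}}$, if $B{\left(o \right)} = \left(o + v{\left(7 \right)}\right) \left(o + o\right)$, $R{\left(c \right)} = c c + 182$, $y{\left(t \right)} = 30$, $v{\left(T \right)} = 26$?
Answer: $\frac{9}{80} \approx 0.1125$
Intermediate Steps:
$u{\left(m \right)} = 16$
$R{\left(c \right)} = 182 + c^{2}$ ($R{\left(c \right)} = c^{2} + 182 = 182 + c^{2}$)
$B{\left(o \right)} = 2 o \left(26 + o\right)$ ($B{\left(o \right)} = \left(o + 26\right) \left(o + o\right) = \left(26 + o\right) 2 o = 2 o \left(26 + o\right)$)
$\frac{R{\left(14 \right)}}{B{\left(y{\left(u{\left(5 \right)} \right)} \right)}} = \frac{182 + 14^{2}}{2 \cdot 30 \left(26 + 30\right)} = \frac{182 + 196}{2 \cdot 30 \cdot 56} = \frac{378}{3360} = 378 \cdot \frac{1}{3360} = \frac{9}{80}$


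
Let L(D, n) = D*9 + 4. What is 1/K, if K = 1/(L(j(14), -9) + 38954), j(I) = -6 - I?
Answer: 38778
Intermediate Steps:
L(D, n) = 4 + 9*D (L(D, n) = 9*D + 4 = 4 + 9*D)
K = 1/38778 (K = 1/((4 + 9*(-6 - 1*14)) + 38954) = 1/((4 + 9*(-6 - 14)) + 38954) = 1/((4 + 9*(-20)) + 38954) = 1/((4 - 180) + 38954) = 1/(-176 + 38954) = 1/38778 ≈ 2.5788e-5)
1/K = 1/(1/38778) = 38778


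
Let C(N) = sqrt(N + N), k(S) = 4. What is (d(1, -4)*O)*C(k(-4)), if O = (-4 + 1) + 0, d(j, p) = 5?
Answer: -30*sqrt(2) ≈ -42.426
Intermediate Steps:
O = -3 (O = -3 + 0 = -3)
C(N) = sqrt(2)*sqrt(N) (C(N) = sqrt(2*N) = sqrt(2)*sqrt(N))
(d(1, -4)*O)*C(k(-4)) = (5*(-3))*(sqrt(2)*sqrt(4)) = -15*sqrt(2)*2 = -30*sqrt(2)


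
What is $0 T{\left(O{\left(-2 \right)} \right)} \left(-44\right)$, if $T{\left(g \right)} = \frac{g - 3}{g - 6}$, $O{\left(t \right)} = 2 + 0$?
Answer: $0$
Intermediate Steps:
$O{\left(t \right)} = 2$
$T{\left(g \right)} = \frac{-3 + g}{-6 + g}$
$0 T{\left(O{\left(-2 \right)} \right)} \left(-44\right) = 0 \frac{-3 + 2}{-6 + 2} \left(-44\right) = 0 \frac{1}{-4} \left(-1\right) \left(-44\right) = 0 \left(\left(- \frac{1}{4}\right) \left(-1\right)\right) \left(-44\right) = 0 \cdot \frac{1}{4} \left(-44\right) = 0 \left(-44\right) = 0$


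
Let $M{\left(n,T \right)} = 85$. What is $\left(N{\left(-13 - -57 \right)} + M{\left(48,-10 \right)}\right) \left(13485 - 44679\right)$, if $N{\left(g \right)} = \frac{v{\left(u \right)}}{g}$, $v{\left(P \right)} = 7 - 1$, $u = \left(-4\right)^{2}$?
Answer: $- \frac{29213181}{11} \approx -2.6557 \cdot 10^{6}$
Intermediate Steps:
$u = 16$
$v{\left(P \right)} = 6$ ($v{\left(P \right)} = 7 - 1 = 6$)
$N{\left(g \right)} = \frac{6}{g}$
$\left(N{\left(-13 - -57 \right)} + M{\left(48,-10 \right)}\right) \left(13485 - 44679\right) = \left(\frac{6}{-13 - -57} + 85\right) \left(13485 - 44679\right) = \left(\frac{6}{-13 + 57} + 85\right) \left(-31194\right) = \left(\frac{6}{44} + 85\right) \left(-31194\right) = \left(6 \cdot \frac{1}{44} + 85\right) \left(-31194\right) = \left(\frac{3}{22} + 85\right) \left(-31194\right) = \frac{1873}{22} \left(-31194\right) = - \frac{29213181}{11}$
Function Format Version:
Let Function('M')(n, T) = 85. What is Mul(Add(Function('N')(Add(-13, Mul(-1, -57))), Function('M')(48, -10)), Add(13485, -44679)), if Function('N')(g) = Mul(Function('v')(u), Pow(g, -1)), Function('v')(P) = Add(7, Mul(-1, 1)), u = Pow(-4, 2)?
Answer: Rational(-29213181, 11) ≈ -2.6557e+6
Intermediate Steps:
u = 16
Function('v')(P) = 6 (Function('v')(P) = Add(7, -1) = 6)
Function('N')(g) = Mul(6, Pow(g, -1))
Mul(Add(Function('N')(Add(-13, Mul(-1, -57))), Function('M')(48, -10)), Add(13485, -44679)) = Mul(Add(Mul(6, Pow(Add(-13, Mul(-1, -57)), -1)), 85), Add(13485, -44679)) = Mul(Add(Mul(6, Pow(Add(-13, 57), -1)), 85), -31194) = Mul(Add(Mul(6, Pow(44, -1)), 85), -31194) = Mul(Add(Mul(6, Rational(1, 44)), 85), -31194) = Mul(Add(Rational(3, 22), 85), -31194) = Mul(Rational(1873, 22), -31194) = Rational(-29213181, 11)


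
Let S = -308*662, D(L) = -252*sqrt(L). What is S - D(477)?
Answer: -203896 + 756*sqrt(53) ≈ -1.9839e+5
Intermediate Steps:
S = -203896
S - D(477) = -203896 - (-252)*sqrt(477) = -203896 - (-252)*3*sqrt(53) = -203896 - (-756)*sqrt(53) = -203896 + 756*sqrt(53)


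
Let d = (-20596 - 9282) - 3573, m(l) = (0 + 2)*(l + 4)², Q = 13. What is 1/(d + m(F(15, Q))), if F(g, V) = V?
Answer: -1/32873 ≈ -3.0420e-5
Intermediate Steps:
m(l) = 2*(4 + l)²
d = -33451 (d = -29878 - 3573 = -33451)
1/(d + m(F(15, Q))) = 1/(-33451 + 2*(4 + 13)²) = 1/(-33451 + 2*17²) = 1/(-33451 + 2*289) = 1/(-33451 + 578) = 1/(-32873) = -1/32873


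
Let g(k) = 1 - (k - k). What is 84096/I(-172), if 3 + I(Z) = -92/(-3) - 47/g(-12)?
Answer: -126144/29 ≈ -4349.8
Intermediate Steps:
g(k) = 1 (g(k) = 1 - 1*0 = 1 + 0 = 1)
I(Z) = -58/3 (I(Z) = -3 + (-92/(-3) - 47/1) = -3 + (-92*(-⅓) - 47*1) = -3 + (92/3 - 47) = -3 - 49/3 = -58/3)
84096/I(-172) = 84096/(-58/3) = 84096*(-3/58) = -126144/29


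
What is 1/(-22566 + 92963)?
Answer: 1/70397 ≈ 1.4205e-5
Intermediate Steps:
1/(-22566 + 92963) = 1/70397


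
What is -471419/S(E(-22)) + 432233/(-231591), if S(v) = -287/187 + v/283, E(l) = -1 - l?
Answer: 5777690729906807/17900594754 ≈ 3.2277e+5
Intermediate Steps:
S(v) = -287/187 + v/283 (S(v) = -287*1/187 + v*(1/283) = -287/187 + v/283)
-471419/S(E(-22)) + 432233/(-231591) = -471419/(-287/187 + (-1 - 1*(-22))/283) + 432233/(-231591) = -471419/(-287/187 + (-1 + 22)/283) + 432233*(-1/231591) = -471419/(-287/187 + (1/283)*21) - 432233/231591 = -471419/(-287/187 + 21/283) - 432233/231591 = -471419/(-77294/52921) - 432233/231591 = -471419*(-52921/77294) - 432233/231591 = 24947964899/77294 - 432233/231591 = 5777690729906807/17900594754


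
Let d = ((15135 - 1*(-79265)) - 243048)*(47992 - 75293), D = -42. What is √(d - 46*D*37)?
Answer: 2*√1014577633 ≈ 63705.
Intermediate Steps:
d = 4058239048 (d = ((15135 + 79265) - 243048)*(-27301) = (94400 - 243048)*(-27301) = -148648*(-27301) = 4058239048)
√(d - 46*D*37) = √(4058239048 - 46*(-42)*37) = √(4058239048 + 1932*37) = √(4058239048 + 71484) = √4058310532 = 2*√1014577633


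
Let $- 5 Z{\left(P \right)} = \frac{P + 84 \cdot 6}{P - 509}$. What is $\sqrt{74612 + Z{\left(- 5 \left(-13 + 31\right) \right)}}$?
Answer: $\frac{23 \sqrt{1265165870}}{2995} \approx 273.15$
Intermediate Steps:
$Z{\left(P \right)} = - \frac{504 + P}{5 \left(-509 + P\right)}$ ($Z{\left(P \right)} = - \frac{\left(P + 84 \cdot 6\right) \frac{1}{P - 509}}{5} = - \frac{\left(P + 504\right) \frac{1}{-509 + P}}{5} = - \frac{\left(504 + P\right) \frac{1}{-509 + P}}{5} = - \frac{\frac{1}{-509 + P} \left(504 + P\right)}{5} = - \frac{504 + P}{5 \left(-509 + P\right)}$)
$\sqrt{74612 + Z{\left(- 5 \left(-13 + 31\right) \right)}} = \sqrt{74612 + \frac{-504 - - 5 \left(-13 + 31\right)}{5 \left(-509 - 5 \left(-13 + 31\right)\right)}} = \sqrt{74612 + \frac{-504 - \left(-5\right) 18}{5 \left(-509 - 90\right)}} = \sqrt{74612 + \frac{-504 - -90}{5 \left(-509 - 90\right)}} = \sqrt{74612 + \frac{-504 + 90}{5 \left(-599\right)}} = \sqrt{74612 + \frac{1}{5} \left(- \frac{1}{599}\right) \left(-414\right)} = \sqrt{74612 + \frac{414}{2995}} = \sqrt{\frac{223463354}{2995}} = \frac{23 \sqrt{1265165870}}{2995}$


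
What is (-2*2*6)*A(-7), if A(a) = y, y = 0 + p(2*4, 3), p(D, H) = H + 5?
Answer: -192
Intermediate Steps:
p(D, H) = 5 + H
y = 8 (y = 0 + (5 + 3) = 0 + 8 = 8)
A(a) = 8
(-2*2*6)*A(-7) = (-2*2*6)*8 = -4*6*8 = -24*8 = -192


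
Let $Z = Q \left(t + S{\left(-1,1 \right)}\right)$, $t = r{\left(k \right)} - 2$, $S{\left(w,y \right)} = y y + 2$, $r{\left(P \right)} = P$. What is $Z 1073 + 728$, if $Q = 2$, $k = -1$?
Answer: $728$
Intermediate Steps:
$S{\left(w,y \right)} = 2 + y^{2}$ ($S{\left(w,y \right)} = y^{2} + 2 = 2 + y^{2}$)
$t = -3$ ($t = -1 - 2 = -3$)
$Z = 0$ ($Z = 2 \left(-3 + \left(2 + 1^{2}\right)\right) = 2 \left(-3 + \left(2 + 1\right)\right) = 2 \left(-3 + 3\right) = 2 \cdot 0 = 0$)
$Z 1073 + 728 = 0 \cdot 1073 + 728 = 0 + 728 = 728$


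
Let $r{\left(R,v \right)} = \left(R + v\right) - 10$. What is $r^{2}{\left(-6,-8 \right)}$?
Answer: $576$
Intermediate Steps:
$r{\left(R,v \right)} = -10 + R + v$
$r^{2}{\left(-6,-8 \right)} = \left(-10 - 6 - 8\right)^{2} = \left(-24\right)^{2} = 576$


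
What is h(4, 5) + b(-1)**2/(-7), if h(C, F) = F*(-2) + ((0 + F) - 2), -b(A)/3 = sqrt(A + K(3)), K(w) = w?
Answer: -67/7 ≈ -9.5714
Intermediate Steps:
b(A) = -3*sqrt(3 + A) (b(A) = -3*sqrt(A + 3) = -3*sqrt(3 + A))
h(C, F) = -2 - F (h(C, F) = -2*F + (F - 2) = -2*F + (-2 + F) = -2 - F)
h(4, 5) + b(-1)**2/(-7) = (-2 - 1*5) + (-3*sqrt(3 - 1))**2/(-7) = (-2 - 5) + (-3*sqrt(2))**2*(-1/7) = -7 + 18*(-1/7) = -7 - 18/7 = -67/7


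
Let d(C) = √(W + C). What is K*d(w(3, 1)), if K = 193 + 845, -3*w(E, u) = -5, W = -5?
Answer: 346*I*√30 ≈ 1895.1*I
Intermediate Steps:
w(E, u) = 5/3 (w(E, u) = -⅓*(-5) = 5/3)
d(C) = √(-5 + C)
K = 1038
K*d(w(3, 1)) = 1038*√(-5 + 5/3) = 1038*√(-10/3) = 1038*(I*√30/3) = 346*I*√30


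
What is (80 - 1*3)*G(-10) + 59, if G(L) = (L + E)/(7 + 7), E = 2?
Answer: 15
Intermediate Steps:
G(L) = 1/7 + L/14 (G(L) = (L + 2)/(7 + 7) = (2 + L)/14 = (2 + L)*(1/14) = 1/7 + L/14)
(80 - 1*3)*G(-10) + 59 = (80 - 1*3)*(1/7 + (1/14)*(-10)) + 59 = (80 - 3)*(1/7 - 5/7) + 59 = 77*(-4/7) + 59 = -44 + 59 = 15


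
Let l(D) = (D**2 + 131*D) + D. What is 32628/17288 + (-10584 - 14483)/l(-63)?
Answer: 20542579/2683962 ≈ 7.6538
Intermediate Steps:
l(D) = D**2 + 132*D
32628/17288 + (-10584 - 14483)/l(-63) = 32628/17288 + (-10584 - 14483)/((-63*(132 - 63))) = 32628*(1/17288) - 25067/((-63*69)) = 8157/4322 - 25067/(-4347) = 8157/4322 - 25067*(-1/4347) = 8157/4322 + 3581/621 = 20542579/2683962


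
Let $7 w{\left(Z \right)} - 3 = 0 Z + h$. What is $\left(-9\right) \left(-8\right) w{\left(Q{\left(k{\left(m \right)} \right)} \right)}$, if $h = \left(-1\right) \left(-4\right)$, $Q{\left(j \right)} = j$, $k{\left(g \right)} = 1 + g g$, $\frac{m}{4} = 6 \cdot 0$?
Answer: $72$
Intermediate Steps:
$m = 0$ ($m = 4 \cdot 6 \cdot 0 = 4 \cdot 0 = 0$)
$k{\left(g \right)} = 1 + g^{2}$
$h = 4$
$w{\left(Z \right)} = 1$ ($w{\left(Z \right)} = \frac{3}{7} + \frac{0 Z + 4}{7} = \frac{3}{7} + \frac{0 + 4}{7} = \frac{3}{7} + \frac{1}{7} \cdot 4 = \frac{3}{7} + \frac{4}{7} = 1$)
$\left(-9\right) \left(-8\right) w{\left(Q{\left(k{\left(m \right)} \right)} \right)} = \left(-9\right) \left(-8\right) 1 = 72 \cdot 1 = 72$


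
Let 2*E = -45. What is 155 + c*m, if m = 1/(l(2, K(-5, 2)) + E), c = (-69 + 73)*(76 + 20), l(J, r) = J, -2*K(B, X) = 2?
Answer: 5587/41 ≈ 136.27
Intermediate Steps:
K(B, X) = -1 (K(B, X) = -½*2 = -1)
E = -45/2 (E = (½)*(-45) = -45/2 ≈ -22.500)
c = 384 (c = 4*96 = 384)
m = -2/41 (m = 1/(2 - 45/2) = 1/(-41/2) = -2/41 ≈ -0.048781)
155 + c*m = 155 + 384*(-2/41) = 155 - 768/41 = 5587/41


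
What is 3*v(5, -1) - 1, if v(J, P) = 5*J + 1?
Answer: 77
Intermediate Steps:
v(J, P) = 1 + 5*J
3*v(5, -1) - 1 = 3*(1 + 5*5) - 1 = 3*(1 + 25) - 1 = 3*26 - 1 = 78 - 1 = 77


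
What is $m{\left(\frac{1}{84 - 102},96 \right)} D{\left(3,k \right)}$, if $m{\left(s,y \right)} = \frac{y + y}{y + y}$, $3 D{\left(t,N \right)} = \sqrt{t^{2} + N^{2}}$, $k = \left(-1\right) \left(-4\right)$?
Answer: $\frac{5}{3} \approx 1.6667$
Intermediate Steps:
$k = 4$
$D{\left(t,N \right)} = \frac{\sqrt{N^{2} + t^{2}}}{3}$ ($D{\left(t,N \right)} = \frac{\sqrt{t^{2} + N^{2}}}{3} = \frac{\sqrt{N^{2} + t^{2}}}{3}$)
$m{\left(s,y \right)} = 1$ ($m{\left(s,y \right)} = \frac{2 y}{2 y} = 2 y \frac{1}{2 y} = 1$)
$m{\left(\frac{1}{84 - 102},96 \right)} D{\left(3,k \right)} = 1 \frac{\sqrt{4^{2} + 3^{2}}}{3} = 1 \frac{\sqrt{16 + 9}}{3} = 1 \frac{\sqrt{25}}{3} = 1 \cdot \frac{1}{3} \cdot 5 = 1 \cdot \frac{5}{3} = \frac{5}{3}$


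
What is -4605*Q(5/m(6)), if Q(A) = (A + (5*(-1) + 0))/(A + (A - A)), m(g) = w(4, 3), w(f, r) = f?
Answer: 13815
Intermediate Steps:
m(g) = 4
Q(A) = (-5 + A)/A (Q(A) = (A + (-5 + 0))/(A + 0) = (A - 5)/A = (-5 + A)/A)
-4605*Q(5/m(6)) = -4605*(-5 + 5/4)/(5/4) = -4605*(-5 + 5*(1/4))/(5*(1/4)) = -4605*(-5 + 5/4)/5/4 = -3684*(-15)/4 = -4605*(-3) = 13815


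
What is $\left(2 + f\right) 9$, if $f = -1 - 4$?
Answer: $-27$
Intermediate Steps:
$f = -5$
$\left(2 + f\right) 9 = \left(2 - 5\right) 9 = \left(-3\right) 9 = -27$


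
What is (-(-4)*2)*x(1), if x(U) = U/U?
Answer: 8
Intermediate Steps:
x(U) = 1
(-(-4)*2)*x(1) = -(-4)*2*1 = -4*(-2)*1 = 8*1 = 8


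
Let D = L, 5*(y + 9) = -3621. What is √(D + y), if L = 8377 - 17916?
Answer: I*√256805/5 ≈ 101.35*I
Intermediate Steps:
y = -3666/5 (y = -9 + (⅕)*(-3621) = -9 - 3621/5 = -3666/5 ≈ -733.20)
L = -9539
D = -9539
√(D + y) = √(-9539 - 3666/5) = √(-51361/5) = I*√256805/5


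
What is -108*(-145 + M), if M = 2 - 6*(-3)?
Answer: 13500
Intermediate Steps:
M = 20 (M = 2 + 18 = 20)
-108*(-145 + M) = -108*(-145 + 20) = -108*(-125) = 13500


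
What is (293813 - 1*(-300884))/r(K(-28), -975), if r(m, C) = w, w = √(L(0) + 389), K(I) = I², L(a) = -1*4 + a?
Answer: 594697*√385/385 ≈ 30309.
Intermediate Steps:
L(a) = -4 + a
w = √385 (w = √((-4 + 0) + 389) = √(-4 + 389) = √385 ≈ 19.621)
r(m, C) = √385
(293813 - 1*(-300884))/r(K(-28), -975) = (293813 - 1*(-300884))/(√385) = (293813 + 300884)*(√385/385) = 594697*(√385/385) = 594697*√385/385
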